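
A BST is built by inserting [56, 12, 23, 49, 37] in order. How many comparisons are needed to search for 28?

Search path for 28: 56 -> 12 -> 23 -> 49 -> 37
Found: False
Comparisons: 5


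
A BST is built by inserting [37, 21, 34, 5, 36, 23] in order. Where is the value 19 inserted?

Starting tree (level order): [37, 21, None, 5, 34, None, None, 23, 36]
Insertion path: 37 -> 21 -> 5
Result: insert 19 as right child of 5
Final tree (level order): [37, 21, None, 5, 34, None, 19, 23, 36]


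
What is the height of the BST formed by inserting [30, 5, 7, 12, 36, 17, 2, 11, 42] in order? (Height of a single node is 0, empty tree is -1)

Insertion order: [30, 5, 7, 12, 36, 17, 2, 11, 42]
Tree (level-order array): [30, 5, 36, 2, 7, None, 42, None, None, None, 12, None, None, 11, 17]
Compute height bottom-up (empty subtree = -1):
  height(2) = 1 + max(-1, -1) = 0
  height(11) = 1 + max(-1, -1) = 0
  height(17) = 1 + max(-1, -1) = 0
  height(12) = 1 + max(0, 0) = 1
  height(7) = 1 + max(-1, 1) = 2
  height(5) = 1 + max(0, 2) = 3
  height(42) = 1 + max(-1, -1) = 0
  height(36) = 1 + max(-1, 0) = 1
  height(30) = 1 + max(3, 1) = 4
Height = 4


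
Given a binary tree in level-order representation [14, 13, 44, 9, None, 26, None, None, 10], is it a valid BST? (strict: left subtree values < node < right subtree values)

Level-order array: [14, 13, 44, 9, None, 26, None, None, 10]
Validate using subtree bounds (lo, hi): at each node, require lo < value < hi,
then recurse left with hi=value and right with lo=value.
Preorder trace (stopping at first violation):
  at node 14 with bounds (-inf, +inf): OK
  at node 13 with bounds (-inf, 14): OK
  at node 9 with bounds (-inf, 13): OK
  at node 10 with bounds (9, 13): OK
  at node 44 with bounds (14, +inf): OK
  at node 26 with bounds (14, 44): OK
No violation found at any node.
Result: Valid BST


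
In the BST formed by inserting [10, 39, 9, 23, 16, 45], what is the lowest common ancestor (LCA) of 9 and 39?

Tree insertion order: [10, 39, 9, 23, 16, 45]
Tree (level-order array): [10, 9, 39, None, None, 23, 45, 16]
In a BST, the LCA of p=9, q=39 is the first node v on the
root-to-leaf path with p <= v <= q (go left if both < v, right if both > v).
Walk from root:
  at 10: 9 <= 10 <= 39, this is the LCA
LCA = 10


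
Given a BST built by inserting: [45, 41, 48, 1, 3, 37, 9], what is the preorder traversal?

Tree insertion order: [45, 41, 48, 1, 3, 37, 9]
Tree (level-order array): [45, 41, 48, 1, None, None, None, None, 3, None, 37, 9]
Preorder traversal: [45, 41, 1, 3, 37, 9, 48]


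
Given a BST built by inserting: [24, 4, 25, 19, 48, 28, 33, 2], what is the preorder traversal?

Tree insertion order: [24, 4, 25, 19, 48, 28, 33, 2]
Tree (level-order array): [24, 4, 25, 2, 19, None, 48, None, None, None, None, 28, None, None, 33]
Preorder traversal: [24, 4, 2, 19, 25, 48, 28, 33]


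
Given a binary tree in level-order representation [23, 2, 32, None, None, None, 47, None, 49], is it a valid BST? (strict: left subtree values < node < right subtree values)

Level-order array: [23, 2, 32, None, None, None, 47, None, 49]
Validate using subtree bounds (lo, hi): at each node, require lo < value < hi,
then recurse left with hi=value and right with lo=value.
Preorder trace (stopping at first violation):
  at node 23 with bounds (-inf, +inf): OK
  at node 2 with bounds (-inf, 23): OK
  at node 32 with bounds (23, +inf): OK
  at node 47 with bounds (32, +inf): OK
  at node 49 with bounds (47, +inf): OK
No violation found at any node.
Result: Valid BST


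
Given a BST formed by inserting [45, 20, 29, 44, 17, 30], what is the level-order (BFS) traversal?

Tree insertion order: [45, 20, 29, 44, 17, 30]
Tree (level-order array): [45, 20, None, 17, 29, None, None, None, 44, 30]
BFS from the root, enqueuing left then right child of each popped node:
  queue [45] -> pop 45, enqueue [20], visited so far: [45]
  queue [20] -> pop 20, enqueue [17, 29], visited so far: [45, 20]
  queue [17, 29] -> pop 17, enqueue [none], visited so far: [45, 20, 17]
  queue [29] -> pop 29, enqueue [44], visited so far: [45, 20, 17, 29]
  queue [44] -> pop 44, enqueue [30], visited so far: [45, 20, 17, 29, 44]
  queue [30] -> pop 30, enqueue [none], visited so far: [45, 20, 17, 29, 44, 30]
Result: [45, 20, 17, 29, 44, 30]


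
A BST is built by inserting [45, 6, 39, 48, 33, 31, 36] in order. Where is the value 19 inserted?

Starting tree (level order): [45, 6, 48, None, 39, None, None, 33, None, 31, 36]
Insertion path: 45 -> 6 -> 39 -> 33 -> 31
Result: insert 19 as left child of 31
Final tree (level order): [45, 6, 48, None, 39, None, None, 33, None, 31, 36, 19]


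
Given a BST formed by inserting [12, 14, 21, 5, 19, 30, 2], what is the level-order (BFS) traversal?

Tree insertion order: [12, 14, 21, 5, 19, 30, 2]
Tree (level-order array): [12, 5, 14, 2, None, None, 21, None, None, 19, 30]
BFS from the root, enqueuing left then right child of each popped node:
  queue [12] -> pop 12, enqueue [5, 14], visited so far: [12]
  queue [5, 14] -> pop 5, enqueue [2], visited so far: [12, 5]
  queue [14, 2] -> pop 14, enqueue [21], visited so far: [12, 5, 14]
  queue [2, 21] -> pop 2, enqueue [none], visited so far: [12, 5, 14, 2]
  queue [21] -> pop 21, enqueue [19, 30], visited so far: [12, 5, 14, 2, 21]
  queue [19, 30] -> pop 19, enqueue [none], visited so far: [12, 5, 14, 2, 21, 19]
  queue [30] -> pop 30, enqueue [none], visited so far: [12, 5, 14, 2, 21, 19, 30]
Result: [12, 5, 14, 2, 21, 19, 30]


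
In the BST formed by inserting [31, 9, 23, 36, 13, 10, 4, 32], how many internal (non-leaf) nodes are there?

Tree built from: [31, 9, 23, 36, 13, 10, 4, 32]
Tree (level-order array): [31, 9, 36, 4, 23, 32, None, None, None, 13, None, None, None, 10]
Rule: An internal node has at least one child.
Per-node child counts:
  node 31: 2 child(ren)
  node 9: 2 child(ren)
  node 4: 0 child(ren)
  node 23: 1 child(ren)
  node 13: 1 child(ren)
  node 10: 0 child(ren)
  node 36: 1 child(ren)
  node 32: 0 child(ren)
Matching nodes: [31, 9, 23, 13, 36]
Count of internal (non-leaf) nodes: 5


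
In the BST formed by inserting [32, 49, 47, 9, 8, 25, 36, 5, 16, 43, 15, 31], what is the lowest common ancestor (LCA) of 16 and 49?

Tree insertion order: [32, 49, 47, 9, 8, 25, 36, 5, 16, 43, 15, 31]
Tree (level-order array): [32, 9, 49, 8, 25, 47, None, 5, None, 16, 31, 36, None, None, None, 15, None, None, None, None, 43]
In a BST, the LCA of p=16, q=49 is the first node v on the
root-to-leaf path with p <= v <= q (go left if both < v, right if both > v).
Walk from root:
  at 32: 16 <= 32 <= 49, this is the LCA
LCA = 32


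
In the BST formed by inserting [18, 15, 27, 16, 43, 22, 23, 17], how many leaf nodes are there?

Tree built from: [18, 15, 27, 16, 43, 22, 23, 17]
Tree (level-order array): [18, 15, 27, None, 16, 22, 43, None, 17, None, 23]
Rule: A leaf has 0 children.
Per-node child counts:
  node 18: 2 child(ren)
  node 15: 1 child(ren)
  node 16: 1 child(ren)
  node 17: 0 child(ren)
  node 27: 2 child(ren)
  node 22: 1 child(ren)
  node 23: 0 child(ren)
  node 43: 0 child(ren)
Matching nodes: [17, 23, 43]
Count of leaf nodes: 3


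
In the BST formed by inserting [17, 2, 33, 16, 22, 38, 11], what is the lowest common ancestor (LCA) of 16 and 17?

Tree insertion order: [17, 2, 33, 16, 22, 38, 11]
Tree (level-order array): [17, 2, 33, None, 16, 22, 38, 11]
In a BST, the LCA of p=16, q=17 is the first node v on the
root-to-leaf path with p <= v <= q (go left if both < v, right if both > v).
Walk from root:
  at 17: 16 <= 17 <= 17, this is the LCA
LCA = 17


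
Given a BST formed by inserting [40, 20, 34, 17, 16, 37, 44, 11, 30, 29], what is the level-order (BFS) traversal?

Tree insertion order: [40, 20, 34, 17, 16, 37, 44, 11, 30, 29]
Tree (level-order array): [40, 20, 44, 17, 34, None, None, 16, None, 30, 37, 11, None, 29]
BFS from the root, enqueuing left then right child of each popped node:
  queue [40] -> pop 40, enqueue [20, 44], visited so far: [40]
  queue [20, 44] -> pop 20, enqueue [17, 34], visited so far: [40, 20]
  queue [44, 17, 34] -> pop 44, enqueue [none], visited so far: [40, 20, 44]
  queue [17, 34] -> pop 17, enqueue [16], visited so far: [40, 20, 44, 17]
  queue [34, 16] -> pop 34, enqueue [30, 37], visited so far: [40, 20, 44, 17, 34]
  queue [16, 30, 37] -> pop 16, enqueue [11], visited so far: [40, 20, 44, 17, 34, 16]
  queue [30, 37, 11] -> pop 30, enqueue [29], visited so far: [40, 20, 44, 17, 34, 16, 30]
  queue [37, 11, 29] -> pop 37, enqueue [none], visited so far: [40, 20, 44, 17, 34, 16, 30, 37]
  queue [11, 29] -> pop 11, enqueue [none], visited so far: [40, 20, 44, 17, 34, 16, 30, 37, 11]
  queue [29] -> pop 29, enqueue [none], visited so far: [40, 20, 44, 17, 34, 16, 30, 37, 11, 29]
Result: [40, 20, 44, 17, 34, 16, 30, 37, 11, 29]


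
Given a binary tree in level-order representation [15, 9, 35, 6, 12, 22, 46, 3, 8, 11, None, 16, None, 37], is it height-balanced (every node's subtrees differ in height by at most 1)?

Tree (level-order array): [15, 9, 35, 6, 12, 22, 46, 3, 8, 11, None, 16, None, 37]
Definition: a tree is height-balanced if, at every node, |h(left) - h(right)| <= 1 (empty subtree has height -1).
Bottom-up per-node check:
  node 3: h_left=-1, h_right=-1, diff=0 [OK], height=0
  node 8: h_left=-1, h_right=-1, diff=0 [OK], height=0
  node 6: h_left=0, h_right=0, diff=0 [OK], height=1
  node 11: h_left=-1, h_right=-1, diff=0 [OK], height=0
  node 12: h_left=0, h_right=-1, diff=1 [OK], height=1
  node 9: h_left=1, h_right=1, diff=0 [OK], height=2
  node 16: h_left=-1, h_right=-1, diff=0 [OK], height=0
  node 22: h_left=0, h_right=-1, diff=1 [OK], height=1
  node 37: h_left=-1, h_right=-1, diff=0 [OK], height=0
  node 46: h_left=0, h_right=-1, diff=1 [OK], height=1
  node 35: h_left=1, h_right=1, diff=0 [OK], height=2
  node 15: h_left=2, h_right=2, diff=0 [OK], height=3
All nodes satisfy the balance condition.
Result: Balanced


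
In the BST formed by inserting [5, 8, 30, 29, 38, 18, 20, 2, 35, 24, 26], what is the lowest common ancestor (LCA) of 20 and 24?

Tree insertion order: [5, 8, 30, 29, 38, 18, 20, 2, 35, 24, 26]
Tree (level-order array): [5, 2, 8, None, None, None, 30, 29, 38, 18, None, 35, None, None, 20, None, None, None, 24, None, 26]
In a BST, the LCA of p=20, q=24 is the first node v on the
root-to-leaf path with p <= v <= q (go left if both < v, right if both > v).
Walk from root:
  at 5: both 20 and 24 > 5, go right
  at 8: both 20 and 24 > 8, go right
  at 30: both 20 and 24 < 30, go left
  at 29: both 20 and 24 < 29, go left
  at 18: both 20 and 24 > 18, go right
  at 20: 20 <= 20 <= 24, this is the LCA
LCA = 20


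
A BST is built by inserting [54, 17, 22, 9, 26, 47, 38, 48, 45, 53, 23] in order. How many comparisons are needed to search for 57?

Search path for 57: 54
Found: False
Comparisons: 1


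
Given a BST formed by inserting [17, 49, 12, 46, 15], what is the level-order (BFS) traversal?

Tree insertion order: [17, 49, 12, 46, 15]
Tree (level-order array): [17, 12, 49, None, 15, 46]
BFS from the root, enqueuing left then right child of each popped node:
  queue [17] -> pop 17, enqueue [12, 49], visited so far: [17]
  queue [12, 49] -> pop 12, enqueue [15], visited so far: [17, 12]
  queue [49, 15] -> pop 49, enqueue [46], visited so far: [17, 12, 49]
  queue [15, 46] -> pop 15, enqueue [none], visited so far: [17, 12, 49, 15]
  queue [46] -> pop 46, enqueue [none], visited so far: [17, 12, 49, 15, 46]
Result: [17, 12, 49, 15, 46]


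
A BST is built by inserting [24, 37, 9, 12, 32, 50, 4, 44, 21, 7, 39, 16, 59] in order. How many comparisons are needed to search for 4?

Search path for 4: 24 -> 9 -> 4
Found: True
Comparisons: 3


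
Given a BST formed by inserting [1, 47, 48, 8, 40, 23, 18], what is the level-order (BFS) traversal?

Tree insertion order: [1, 47, 48, 8, 40, 23, 18]
Tree (level-order array): [1, None, 47, 8, 48, None, 40, None, None, 23, None, 18]
BFS from the root, enqueuing left then right child of each popped node:
  queue [1] -> pop 1, enqueue [47], visited so far: [1]
  queue [47] -> pop 47, enqueue [8, 48], visited so far: [1, 47]
  queue [8, 48] -> pop 8, enqueue [40], visited so far: [1, 47, 8]
  queue [48, 40] -> pop 48, enqueue [none], visited so far: [1, 47, 8, 48]
  queue [40] -> pop 40, enqueue [23], visited so far: [1, 47, 8, 48, 40]
  queue [23] -> pop 23, enqueue [18], visited so far: [1, 47, 8, 48, 40, 23]
  queue [18] -> pop 18, enqueue [none], visited so far: [1, 47, 8, 48, 40, 23, 18]
Result: [1, 47, 8, 48, 40, 23, 18]


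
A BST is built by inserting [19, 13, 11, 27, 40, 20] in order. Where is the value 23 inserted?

Starting tree (level order): [19, 13, 27, 11, None, 20, 40]
Insertion path: 19 -> 27 -> 20
Result: insert 23 as right child of 20
Final tree (level order): [19, 13, 27, 11, None, 20, 40, None, None, None, 23]


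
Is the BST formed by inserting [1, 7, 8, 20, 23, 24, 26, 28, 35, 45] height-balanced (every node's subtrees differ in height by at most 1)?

Tree (level-order array): [1, None, 7, None, 8, None, 20, None, 23, None, 24, None, 26, None, 28, None, 35, None, 45]
Definition: a tree is height-balanced if, at every node, |h(left) - h(right)| <= 1 (empty subtree has height -1).
Bottom-up per-node check:
  node 45: h_left=-1, h_right=-1, diff=0 [OK], height=0
  node 35: h_left=-1, h_right=0, diff=1 [OK], height=1
  node 28: h_left=-1, h_right=1, diff=2 [FAIL (|-1-1|=2 > 1)], height=2
  node 26: h_left=-1, h_right=2, diff=3 [FAIL (|-1-2|=3 > 1)], height=3
  node 24: h_left=-1, h_right=3, diff=4 [FAIL (|-1-3|=4 > 1)], height=4
  node 23: h_left=-1, h_right=4, diff=5 [FAIL (|-1-4|=5 > 1)], height=5
  node 20: h_left=-1, h_right=5, diff=6 [FAIL (|-1-5|=6 > 1)], height=6
  node 8: h_left=-1, h_right=6, diff=7 [FAIL (|-1-6|=7 > 1)], height=7
  node 7: h_left=-1, h_right=7, diff=8 [FAIL (|-1-7|=8 > 1)], height=8
  node 1: h_left=-1, h_right=8, diff=9 [FAIL (|-1-8|=9 > 1)], height=9
Node 28 violates the condition: |-1 - 1| = 2 > 1.
Result: Not balanced


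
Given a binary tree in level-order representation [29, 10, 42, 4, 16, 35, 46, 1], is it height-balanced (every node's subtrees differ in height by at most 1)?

Tree (level-order array): [29, 10, 42, 4, 16, 35, 46, 1]
Definition: a tree is height-balanced if, at every node, |h(left) - h(right)| <= 1 (empty subtree has height -1).
Bottom-up per-node check:
  node 1: h_left=-1, h_right=-1, diff=0 [OK], height=0
  node 4: h_left=0, h_right=-1, diff=1 [OK], height=1
  node 16: h_left=-1, h_right=-1, diff=0 [OK], height=0
  node 10: h_left=1, h_right=0, diff=1 [OK], height=2
  node 35: h_left=-1, h_right=-1, diff=0 [OK], height=0
  node 46: h_left=-1, h_right=-1, diff=0 [OK], height=0
  node 42: h_left=0, h_right=0, diff=0 [OK], height=1
  node 29: h_left=2, h_right=1, diff=1 [OK], height=3
All nodes satisfy the balance condition.
Result: Balanced


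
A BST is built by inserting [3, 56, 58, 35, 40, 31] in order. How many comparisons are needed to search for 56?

Search path for 56: 3 -> 56
Found: True
Comparisons: 2


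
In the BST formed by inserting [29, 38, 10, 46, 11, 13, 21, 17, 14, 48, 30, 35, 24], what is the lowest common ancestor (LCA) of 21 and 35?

Tree insertion order: [29, 38, 10, 46, 11, 13, 21, 17, 14, 48, 30, 35, 24]
Tree (level-order array): [29, 10, 38, None, 11, 30, 46, None, 13, None, 35, None, 48, None, 21, None, None, None, None, 17, 24, 14]
In a BST, the LCA of p=21, q=35 is the first node v on the
root-to-leaf path with p <= v <= q (go left if both < v, right if both > v).
Walk from root:
  at 29: 21 <= 29 <= 35, this is the LCA
LCA = 29


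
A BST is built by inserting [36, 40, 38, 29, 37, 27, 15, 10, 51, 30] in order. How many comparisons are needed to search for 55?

Search path for 55: 36 -> 40 -> 51
Found: False
Comparisons: 3


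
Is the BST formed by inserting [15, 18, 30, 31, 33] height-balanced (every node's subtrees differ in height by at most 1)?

Tree (level-order array): [15, None, 18, None, 30, None, 31, None, 33]
Definition: a tree is height-balanced if, at every node, |h(left) - h(right)| <= 1 (empty subtree has height -1).
Bottom-up per-node check:
  node 33: h_left=-1, h_right=-1, diff=0 [OK], height=0
  node 31: h_left=-1, h_right=0, diff=1 [OK], height=1
  node 30: h_left=-1, h_right=1, diff=2 [FAIL (|-1-1|=2 > 1)], height=2
  node 18: h_left=-1, h_right=2, diff=3 [FAIL (|-1-2|=3 > 1)], height=3
  node 15: h_left=-1, h_right=3, diff=4 [FAIL (|-1-3|=4 > 1)], height=4
Node 30 violates the condition: |-1 - 1| = 2 > 1.
Result: Not balanced


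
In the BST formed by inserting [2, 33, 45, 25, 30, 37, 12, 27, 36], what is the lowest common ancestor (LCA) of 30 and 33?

Tree insertion order: [2, 33, 45, 25, 30, 37, 12, 27, 36]
Tree (level-order array): [2, None, 33, 25, 45, 12, 30, 37, None, None, None, 27, None, 36]
In a BST, the LCA of p=30, q=33 is the first node v on the
root-to-leaf path with p <= v <= q (go left if both < v, right if both > v).
Walk from root:
  at 2: both 30 and 33 > 2, go right
  at 33: 30 <= 33 <= 33, this is the LCA
LCA = 33


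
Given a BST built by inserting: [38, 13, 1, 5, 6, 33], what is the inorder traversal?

Tree insertion order: [38, 13, 1, 5, 6, 33]
Tree (level-order array): [38, 13, None, 1, 33, None, 5, None, None, None, 6]
Inorder traversal: [1, 5, 6, 13, 33, 38]


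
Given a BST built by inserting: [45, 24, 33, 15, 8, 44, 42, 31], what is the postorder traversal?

Tree insertion order: [45, 24, 33, 15, 8, 44, 42, 31]
Tree (level-order array): [45, 24, None, 15, 33, 8, None, 31, 44, None, None, None, None, 42]
Postorder traversal: [8, 15, 31, 42, 44, 33, 24, 45]


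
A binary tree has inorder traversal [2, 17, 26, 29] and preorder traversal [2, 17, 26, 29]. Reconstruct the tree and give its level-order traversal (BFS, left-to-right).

Inorder:  [2, 17, 26, 29]
Preorder: [2, 17, 26, 29]
Algorithm: preorder visits root first, so consume preorder in order;
for each root, split the current inorder slice at that value into
left-subtree inorder and right-subtree inorder, then recurse.
Recursive splits:
  root=2; inorder splits into left=[], right=[17, 26, 29]
  root=17; inorder splits into left=[], right=[26, 29]
  root=26; inorder splits into left=[], right=[29]
  root=29; inorder splits into left=[], right=[]
Reconstructed level-order: [2, 17, 26, 29]


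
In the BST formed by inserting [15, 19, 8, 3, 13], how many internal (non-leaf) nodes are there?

Tree built from: [15, 19, 8, 3, 13]
Tree (level-order array): [15, 8, 19, 3, 13]
Rule: An internal node has at least one child.
Per-node child counts:
  node 15: 2 child(ren)
  node 8: 2 child(ren)
  node 3: 0 child(ren)
  node 13: 0 child(ren)
  node 19: 0 child(ren)
Matching nodes: [15, 8]
Count of internal (non-leaf) nodes: 2


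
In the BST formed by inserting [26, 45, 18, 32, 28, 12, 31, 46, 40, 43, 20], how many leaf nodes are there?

Tree built from: [26, 45, 18, 32, 28, 12, 31, 46, 40, 43, 20]
Tree (level-order array): [26, 18, 45, 12, 20, 32, 46, None, None, None, None, 28, 40, None, None, None, 31, None, 43]
Rule: A leaf has 0 children.
Per-node child counts:
  node 26: 2 child(ren)
  node 18: 2 child(ren)
  node 12: 0 child(ren)
  node 20: 0 child(ren)
  node 45: 2 child(ren)
  node 32: 2 child(ren)
  node 28: 1 child(ren)
  node 31: 0 child(ren)
  node 40: 1 child(ren)
  node 43: 0 child(ren)
  node 46: 0 child(ren)
Matching nodes: [12, 20, 31, 43, 46]
Count of leaf nodes: 5


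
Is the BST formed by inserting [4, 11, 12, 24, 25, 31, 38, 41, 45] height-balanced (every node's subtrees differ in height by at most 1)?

Tree (level-order array): [4, None, 11, None, 12, None, 24, None, 25, None, 31, None, 38, None, 41, None, 45]
Definition: a tree is height-balanced if, at every node, |h(left) - h(right)| <= 1 (empty subtree has height -1).
Bottom-up per-node check:
  node 45: h_left=-1, h_right=-1, diff=0 [OK], height=0
  node 41: h_left=-1, h_right=0, diff=1 [OK], height=1
  node 38: h_left=-1, h_right=1, diff=2 [FAIL (|-1-1|=2 > 1)], height=2
  node 31: h_left=-1, h_right=2, diff=3 [FAIL (|-1-2|=3 > 1)], height=3
  node 25: h_left=-1, h_right=3, diff=4 [FAIL (|-1-3|=4 > 1)], height=4
  node 24: h_left=-1, h_right=4, diff=5 [FAIL (|-1-4|=5 > 1)], height=5
  node 12: h_left=-1, h_right=5, diff=6 [FAIL (|-1-5|=6 > 1)], height=6
  node 11: h_left=-1, h_right=6, diff=7 [FAIL (|-1-6|=7 > 1)], height=7
  node 4: h_left=-1, h_right=7, diff=8 [FAIL (|-1-7|=8 > 1)], height=8
Node 38 violates the condition: |-1 - 1| = 2 > 1.
Result: Not balanced


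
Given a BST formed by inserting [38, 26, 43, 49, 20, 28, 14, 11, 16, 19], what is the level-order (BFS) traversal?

Tree insertion order: [38, 26, 43, 49, 20, 28, 14, 11, 16, 19]
Tree (level-order array): [38, 26, 43, 20, 28, None, 49, 14, None, None, None, None, None, 11, 16, None, None, None, 19]
BFS from the root, enqueuing left then right child of each popped node:
  queue [38] -> pop 38, enqueue [26, 43], visited so far: [38]
  queue [26, 43] -> pop 26, enqueue [20, 28], visited so far: [38, 26]
  queue [43, 20, 28] -> pop 43, enqueue [49], visited so far: [38, 26, 43]
  queue [20, 28, 49] -> pop 20, enqueue [14], visited so far: [38, 26, 43, 20]
  queue [28, 49, 14] -> pop 28, enqueue [none], visited so far: [38, 26, 43, 20, 28]
  queue [49, 14] -> pop 49, enqueue [none], visited so far: [38, 26, 43, 20, 28, 49]
  queue [14] -> pop 14, enqueue [11, 16], visited so far: [38, 26, 43, 20, 28, 49, 14]
  queue [11, 16] -> pop 11, enqueue [none], visited so far: [38, 26, 43, 20, 28, 49, 14, 11]
  queue [16] -> pop 16, enqueue [19], visited so far: [38, 26, 43, 20, 28, 49, 14, 11, 16]
  queue [19] -> pop 19, enqueue [none], visited so far: [38, 26, 43, 20, 28, 49, 14, 11, 16, 19]
Result: [38, 26, 43, 20, 28, 49, 14, 11, 16, 19]


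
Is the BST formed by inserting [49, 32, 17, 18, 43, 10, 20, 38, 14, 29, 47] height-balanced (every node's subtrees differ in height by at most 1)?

Tree (level-order array): [49, 32, None, 17, 43, 10, 18, 38, 47, None, 14, None, 20, None, None, None, None, None, None, None, 29]
Definition: a tree is height-balanced if, at every node, |h(left) - h(right)| <= 1 (empty subtree has height -1).
Bottom-up per-node check:
  node 14: h_left=-1, h_right=-1, diff=0 [OK], height=0
  node 10: h_left=-1, h_right=0, diff=1 [OK], height=1
  node 29: h_left=-1, h_right=-1, diff=0 [OK], height=0
  node 20: h_left=-1, h_right=0, diff=1 [OK], height=1
  node 18: h_left=-1, h_right=1, diff=2 [FAIL (|-1-1|=2 > 1)], height=2
  node 17: h_left=1, h_right=2, diff=1 [OK], height=3
  node 38: h_left=-1, h_right=-1, diff=0 [OK], height=0
  node 47: h_left=-1, h_right=-1, diff=0 [OK], height=0
  node 43: h_left=0, h_right=0, diff=0 [OK], height=1
  node 32: h_left=3, h_right=1, diff=2 [FAIL (|3-1|=2 > 1)], height=4
  node 49: h_left=4, h_right=-1, diff=5 [FAIL (|4--1|=5 > 1)], height=5
Node 18 violates the condition: |-1 - 1| = 2 > 1.
Result: Not balanced


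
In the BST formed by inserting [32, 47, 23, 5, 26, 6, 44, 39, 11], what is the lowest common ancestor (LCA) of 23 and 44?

Tree insertion order: [32, 47, 23, 5, 26, 6, 44, 39, 11]
Tree (level-order array): [32, 23, 47, 5, 26, 44, None, None, 6, None, None, 39, None, None, 11]
In a BST, the LCA of p=23, q=44 is the first node v on the
root-to-leaf path with p <= v <= q (go left if both < v, right if both > v).
Walk from root:
  at 32: 23 <= 32 <= 44, this is the LCA
LCA = 32


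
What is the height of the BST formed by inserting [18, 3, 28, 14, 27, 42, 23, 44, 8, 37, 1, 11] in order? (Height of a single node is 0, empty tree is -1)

Insertion order: [18, 3, 28, 14, 27, 42, 23, 44, 8, 37, 1, 11]
Tree (level-order array): [18, 3, 28, 1, 14, 27, 42, None, None, 8, None, 23, None, 37, 44, None, 11]
Compute height bottom-up (empty subtree = -1):
  height(1) = 1 + max(-1, -1) = 0
  height(11) = 1 + max(-1, -1) = 0
  height(8) = 1 + max(-1, 0) = 1
  height(14) = 1 + max(1, -1) = 2
  height(3) = 1 + max(0, 2) = 3
  height(23) = 1 + max(-1, -1) = 0
  height(27) = 1 + max(0, -1) = 1
  height(37) = 1 + max(-1, -1) = 0
  height(44) = 1 + max(-1, -1) = 0
  height(42) = 1 + max(0, 0) = 1
  height(28) = 1 + max(1, 1) = 2
  height(18) = 1 + max(3, 2) = 4
Height = 4


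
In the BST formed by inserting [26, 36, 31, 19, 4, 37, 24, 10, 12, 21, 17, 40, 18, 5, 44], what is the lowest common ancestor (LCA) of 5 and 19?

Tree insertion order: [26, 36, 31, 19, 4, 37, 24, 10, 12, 21, 17, 40, 18, 5, 44]
Tree (level-order array): [26, 19, 36, 4, 24, 31, 37, None, 10, 21, None, None, None, None, 40, 5, 12, None, None, None, 44, None, None, None, 17, None, None, None, 18]
In a BST, the LCA of p=5, q=19 is the first node v on the
root-to-leaf path with p <= v <= q (go left if both < v, right if both > v).
Walk from root:
  at 26: both 5 and 19 < 26, go left
  at 19: 5 <= 19 <= 19, this is the LCA
LCA = 19


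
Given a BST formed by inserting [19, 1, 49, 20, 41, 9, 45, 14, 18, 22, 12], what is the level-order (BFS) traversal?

Tree insertion order: [19, 1, 49, 20, 41, 9, 45, 14, 18, 22, 12]
Tree (level-order array): [19, 1, 49, None, 9, 20, None, None, 14, None, 41, 12, 18, 22, 45]
BFS from the root, enqueuing left then right child of each popped node:
  queue [19] -> pop 19, enqueue [1, 49], visited so far: [19]
  queue [1, 49] -> pop 1, enqueue [9], visited so far: [19, 1]
  queue [49, 9] -> pop 49, enqueue [20], visited so far: [19, 1, 49]
  queue [9, 20] -> pop 9, enqueue [14], visited so far: [19, 1, 49, 9]
  queue [20, 14] -> pop 20, enqueue [41], visited so far: [19, 1, 49, 9, 20]
  queue [14, 41] -> pop 14, enqueue [12, 18], visited so far: [19, 1, 49, 9, 20, 14]
  queue [41, 12, 18] -> pop 41, enqueue [22, 45], visited so far: [19, 1, 49, 9, 20, 14, 41]
  queue [12, 18, 22, 45] -> pop 12, enqueue [none], visited so far: [19, 1, 49, 9, 20, 14, 41, 12]
  queue [18, 22, 45] -> pop 18, enqueue [none], visited so far: [19, 1, 49, 9, 20, 14, 41, 12, 18]
  queue [22, 45] -> pop 22, enqueue [none], visited so far: [19, 1, 49, 9, 20, 14, 41, 12, 18, 22]
  queue [45] -> pop 45, enqueue [none], visited so far: [19, 1, 49, 9, 20, 14, 41, 12, 18, 22, 45]
Result: [19, 1, 49, 9, 20, 14, 41, 12, 18, 22, 45]


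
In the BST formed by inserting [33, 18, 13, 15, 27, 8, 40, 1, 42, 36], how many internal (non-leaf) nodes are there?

Tree built from: [33, 18, 13, 15, 27, 8, 40, 1, 42, 36]
Tree (level-order array): [33, 18, 40, 13, 27, 36, 42, 8, 15, None, None, None, None, None, None, 1]
Rule: An internal node has at least one child.
Per-node child counts:
  node 33: 2 child(ren)
  node 18: 2 child(ren)
  node 13: 2 child(ren)
  node 8: 1 child(ren)
  node 1: 0 child(ren)
  node 15: 0 child(ren)
  node 27: 0 child(ren)
  node 40: 2 child(ren)
  node 36: 0 child(ren)
  node 42: 0 child(ren)
Matching nodes: [33, 18, 13, 8, 40]
Count of internal (non-leaf) nodes: 5


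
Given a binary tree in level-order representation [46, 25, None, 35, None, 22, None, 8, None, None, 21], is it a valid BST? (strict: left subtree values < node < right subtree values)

Level-order array: [46, 25, None, 35, None, 22, None, 8, None, None, 21]
Validate using subtree bounds (lo, hi): at each node, require lo < value < hi,
then recurse left with hi=value and right with lo=value.
Preorder trace (stopping at first violation):
  at node 46 with bounds (-inf, +inf): OK
  at node 25 with bounds (-inf, 46): OK
  at node 35 with bounds (-inf, 25): VIOLATION
Node 35 violates its bound: not (-inf < 35 < 25).
Result: Not a valid BST


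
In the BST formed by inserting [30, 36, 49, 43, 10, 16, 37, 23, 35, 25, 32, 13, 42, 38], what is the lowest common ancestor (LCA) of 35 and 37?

Tree insertion order: [30, 36, 49, 43, 10, 16, 37, 23, 35, 25, 32, 13, 42, 38]
Tree (level-order array): [30, 10, 36, None, 16, 35, 49, 13, 23, 32, None, 43, None, None, None, None, 25, None, None, 37, None, None, None, None, 42, 38]
In a BST, the LCA of p=35, q=37 is the first node v on the
root-to-leaf path with p <= v <= q (go left if both < v, right if both > v).
Walk from root:
  at 30: both 35 and 37 > 30, go right
  at 36: 35 <= 36 <= 37, this is the LCA
LCA = 36


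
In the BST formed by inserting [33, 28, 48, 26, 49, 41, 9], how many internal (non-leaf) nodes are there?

Tree built from: [33, 28, 48, 26, 49, 41, 9]
Tree (level-order array): [33, 28, 48, 26, None, 41, 49, 9]
Rule: An internal node has at least one child.
Per-node child counts:
  node 33: 2 child(ren)
  node 28: 1 child(ren)
  node 26: 1 child(ren)
  node 9: 0 child(ren)
  node 48: 2 child(ren)
  node 41: 0 child(ren)
  node 49: 0 child(ren)
Matching nodes: [33, 28, 26, 48]
Count of internal (non-leaf) nodes: 4


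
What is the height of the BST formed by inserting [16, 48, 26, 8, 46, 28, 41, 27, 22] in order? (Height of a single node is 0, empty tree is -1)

Insertion order: [16, 48, 26, 8, 46, 28, 41, 27, 22]
Tree (level-order array): [16, 8, 48, None, None, 26, None, 22, 46, None, None, 28, None, 27, 41]
Compute height bottom-up (empty subtree = -1):
  height(8) = 1 + max(-1, -1) = 0
  height(22) = 1 + max(-1, -1) = 0
  height(27) = 1 + max(-1, -1) = 0
  height(41) = 1 + max(-1, -1) = 0
  height(28) = 1 + max(0, 0) = 1
  height(46) = 1 + max(1, -1) = 2
  height(26) = 1 + max(0, 2) = 3
  height(48) = 1 + max(3, -1) = 4
  height(16) = 1 + max(0, 4) = 5
Height = 5


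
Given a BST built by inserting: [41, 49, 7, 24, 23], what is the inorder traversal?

Tree insertion order: [41, 49, 7, 24, 23]
Tree (level-order array): [41, 7, 49, None, 24, None, None, 23]
Inorder traversal: [7, 23, 24, 41, 49]


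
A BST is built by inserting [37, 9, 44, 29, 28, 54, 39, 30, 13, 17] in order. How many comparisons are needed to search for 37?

Search path for 37: 37
Found: True
Comparisons: 1


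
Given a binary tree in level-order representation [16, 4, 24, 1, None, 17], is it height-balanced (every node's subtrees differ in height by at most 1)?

Tree (level-order array): [16, 4, 24, 1, None, 17]
Definition: a tree is height-balanced if, at every node, |h(left) - h(right)| <= 1 (empty subtree has height -1).
Bottom-up per-node check:
  node 1: h_left=-1, h_right=-1, diff=0 [OK], height=0
  node 4: h_left=0, h_right=-1, diff=1 [OK], height=1
  node 17: h_left=-1, h_right=-1, diff=0 [OK], height=0
  node 24: h_left=0, h_right=-1, diff=1 [OK], height=1
  node 16: h_left=1, h_right=1, diff=0 [OK], height=2
All nodes satisfy the balance condition.
Result: Balanced


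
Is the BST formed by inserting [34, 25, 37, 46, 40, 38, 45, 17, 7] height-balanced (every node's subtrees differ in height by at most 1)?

Tree (level-order array): [34, 25, 37, 17, None, None, 46, 7, None, 40, None, None, None, 38, 45]
Definition: a tree is height-balanced if, at every node, |h(left) - h(right)| <= 1 (empty subtree has height -1).
Bottom-up per-node check:
  node 7: h_left=-1, h_right=-1, diff=0 [OK], height=0
  node 17: h_left=0, h_right=-1, diff=1 [OK], height=1
  node 25: h_left=1, h_right=-1, diff=2 [FAIL (|1--1|=2 > 1)], height=2
  node 38: h_left=-1, h_right=-1, diff=0 [OK], height=0
  node 45: h_left=-1, h_right=-1, diff=0 [OK], height=0
  node 40: h_left=0, h_right=0, diff=0 [OK], height=1
  node 46: h_left=1, h_right=-1, diff=2 [FAIL (|1--1|=2 > 1)], height=2
  node 37: h_left=-1, h_right=2, diff=3 [FAIL (|-1-2|=3 > 1)], height=3
  node 34: h_left=2, h_right=3, diff=1 [OK], height=4
Node 25 violates the condition: |1 - -1| = 2 > 1.
Result: Not balanced


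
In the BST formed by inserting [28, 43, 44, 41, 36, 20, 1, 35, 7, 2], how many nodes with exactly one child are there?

Tree built from: [28, 43, 44, 41, 36, 20, 1, 35, 7, 2]
Tree (level-order array): [28, 20, 43, 1, None, 41, 44, None, 7, 36, None, None, None, 2, None, 35]
Rule: These are nodes with exactly 1 non-null child.
Per-node child counts:
  node 28: 2 child(ren)
  node 20: 1 child(ren)
  node 1: 1 child(ren)
  node 7: 1 child(ren)
  node 2: 0 child(ren)
  node 43: 2 child(ren)
  node 41: 1 child(ren)
  node 36: 1 child(ren)
  node 35: 0 child(ren)
  node 44: 0 child(ren)
Matching nodes: [20, 1, 7, 41, 36]
Count of nodes with exactly one child: 5


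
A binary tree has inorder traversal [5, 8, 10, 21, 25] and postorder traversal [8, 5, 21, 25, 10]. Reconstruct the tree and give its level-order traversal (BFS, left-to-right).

Inorder:   [5, 8, 10, 21, 25]
Postorder: [8, 5, 21, 25, 10]
Algorithm: postorder visits root last, so walk postorder right-to-left;
each value is the root of the current inorder slice — split it at that
value, recurse on the right subtree first, then the left.
Recursive splits:
  root=10; inorder splits into left=[5, 8], right=[21, 25]
  root=25; inorder splits into left=[21], right=[]
  root=21; inorder splits into left=[], right=[]
  root=5; inorder splits into left=[], right=[8]
  root=8; inorder splits into left=[], right=[]
Reconstructed level-order: [10, 5, 25, 8, 21]


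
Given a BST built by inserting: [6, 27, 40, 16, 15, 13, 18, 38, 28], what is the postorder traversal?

Tree insertion order: [6, 27, 40, 16, 15, 13, 18, 38, 28]
Tree (level-order array): [6, None, 27, 16, 40, 15, 18, 38, None, 13, None, None, None, 28]
Postorder traversal: [13, 15, 18, 16, 28, 38, 40, 27, 6]


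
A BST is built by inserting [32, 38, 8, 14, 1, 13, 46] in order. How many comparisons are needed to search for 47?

Search path for 47: 32 -> 38 -> 46
Found: False
Comparisons: 3


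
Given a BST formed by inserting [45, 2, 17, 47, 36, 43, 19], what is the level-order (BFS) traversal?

Tree insertion order: [45, 2, 17, 47, 36, 43, 19]
Tree (level-order array): [45, 2, 47, None, 17, None, None, None, 36, 19, 43]
BFS from the root, enqueuing left then right child of each popped node:
  queue [45] -> pop 45, enqueue [2, 47], visited so far: [45]
  queue [2, 47] -> pop 2, enqueue [17], visited so far: [45, 2]
  queue [47, 17] -> pop 47, enqueue [none], visited so far: [45, 2, 47]
  queue [17] -> pop 17, enqueue [36], visited so far: [45, 2, 47, 17]
  queue [36] -> pop 36, enqueue [19, 43], visited so far: [45, 2, 47, 17, 36]
  queue [19, 43] -> pop 19, enqueue [none], visited so far: [45, 2, 47, 17, 36, 19]
  queue [43] -> pop 43, enqueue [none], visited so far: [45, 2, 47, 17, 36, 19, 43]
Result: [45, 2, 47, 17, 36, 19, 43]


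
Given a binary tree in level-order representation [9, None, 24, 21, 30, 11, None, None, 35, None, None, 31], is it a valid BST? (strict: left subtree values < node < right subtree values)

Level-order array: [9, None, 24, 21, 30, 11, None, None, 35, None, None, 31]
Validate using subtree bounds (lo, hi): at each node, require lo < value < hi,
then recurse left with hi=value and right with lo=value.
Preorder trace (stopping at first violation):
  at node 9 with bounds (-inf, +inf): OK
  at node 24 with bounds (9, +inf): OK
  at node 21 with bounds (9, 24): OK
  at node 11 with bounds (9, 21): OK
  at node 30 with bounds (24, +inf): OK
  at node 35 with bounds (30, +inf): OK
  at node 31 with bounds (30, 35): OK
No violation found at any node.
Result: Valid BST


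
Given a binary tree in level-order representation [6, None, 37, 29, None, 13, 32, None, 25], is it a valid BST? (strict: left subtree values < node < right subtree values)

Level-order array: [6, None, 37, 29, None, 13, 32, None, 25]
Validate using subtree bounds (lo, hi): at each node, require lo < value < hi,
then recurse left with hi=value and right with lo=value.
Preorder trace (stopping at first violation):
  at node 6 with bounds (-inf, +inf): OK
  at node 37 with bounds (6, +inf): OK
  at node 29 with bounds (6, 37): OK
  at node 13 with bounds (6, 29): OK
  at node 25 with bounds (13, 29): OK
  at node 32 with bounds (29, 37): OK
No violation found at any node.
Result: Valid BST


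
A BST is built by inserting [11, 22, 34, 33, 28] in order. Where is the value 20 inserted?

Starting tree (level order): [11, None, 22, None, 34, 33, None, 28]
Insertion path: 11 -> 22
Result: insert 20 as left child of 22
Final tree (level order): [11, None, 22, 20, 34, None, None, 33, None, 28]


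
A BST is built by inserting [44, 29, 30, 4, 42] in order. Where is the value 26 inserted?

Starting tree (level order): [44, 29, None, 4, 30, None, None, None, 42]
Insertion path: 44 -> 29 -> 4
Result: insert 26 as right child of 4
Final tree (level order): [44, 29, None, 4, 30, None, 26, None, 42]


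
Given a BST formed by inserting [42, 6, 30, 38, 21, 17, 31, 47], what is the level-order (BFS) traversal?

Tree insertion order: [42, 6, 30, 38, 21, 17, 31, 47]
Tree (level-order array): [42, 6, 47, None, 30, None, None, 21, 38, 17, None, 31]
BFS from the root, enqueuing left then right child of each popped node:
  queue [42] -> pop 42, enqueue [6, 47], visited so far: [42]
  queue [6, 47] -> pop 6, enqueue [30], visited so far: [42, 6]
  queue [47, 30] -> pop 47, enqueue [none], visited so far: [42, 6, 47]
  queue [30] -> pop 30, enqueue [21, 38], visited so far: [42, 6, 47, 30]
  queue [21, 38] -> pop 21, enqueue [17], visited so far: [42, 6, 47, 30, 21]
  queue [38, 17] -> pop 38, enqueue [31], visited so far: [42, 6, 47, 30, 21, 38]
  queue [17, 31] -> pop 17, enqueue [none], visited so far: [42, 6, 47, 30, 21, 38, 17]
  queue [31] -> pop 31, enqueue [none], visited so far: [42, 6, 47, 30, 21, 38, 17, 31]
Result: [42, 6, 47, 30, 21, 38, 17, 31]


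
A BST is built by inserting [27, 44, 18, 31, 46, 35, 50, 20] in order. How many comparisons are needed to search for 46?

Search path for 46: 27 -> 44 -> 46
Found: True
Comparisons: 3


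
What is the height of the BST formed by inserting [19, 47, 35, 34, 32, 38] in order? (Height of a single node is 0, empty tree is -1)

Insertion order: [19, 47, 35, 34, 32, 38]
Tree (level-order array): [19, None, 47, 35, None, 34, 38, 32]
Compute height bottom-up (empty subtree = -1):
  height(32) = 1 + max(-1, -1) = 0
  height(34) = 1 + max(0, -1) = 1
  height(38) = 1 + max(-1, -1) = 0
  height(35) = 1 + max(1, 0) = 2
  height(47) = 1 + max(2, -1) = 3
  height(19) = 1 + max(-1, 3) = 4
Height = 4


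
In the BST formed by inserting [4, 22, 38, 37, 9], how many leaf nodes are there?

Tree built from: [4, 22, 38, 37, 9]
Tree (level-order array): [4, None, 22, 9, 38, None, None, 37]
Rule: A leaf has 0 children.
Per-node child counts:
  node 4: 1 child(ren)
  node 22: 2 child(ren)
  node 9: 0 child(ren)
  node 38: 1 child(ren)
  node 37: 0 child(ren)
Matching nodes: [9, 37]
Count of leaf nodes: 2


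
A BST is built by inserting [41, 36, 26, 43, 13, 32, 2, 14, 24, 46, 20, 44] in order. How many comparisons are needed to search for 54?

Search path for 54: 41 -> 43 -> 46
Found: False
Comparisons: 3


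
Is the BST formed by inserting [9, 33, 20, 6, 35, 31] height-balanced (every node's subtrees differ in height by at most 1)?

Tree (level-order array): [9, 6, 33, None, None, 20, 35, None, 31]
Definition: a tree is height-balanced if, at every node, |h(left) - h(right)| <= 1 (empty subtree has height -1).
Bottom-up per-node check:
  node 6: h_left=-1, h_right=-1, diff=0 [OK], height=0
  node 31: h_left=-1, h_right=-1, diff=0 [OK], height=0
  node 20: h_left=-1, h_right=0, diff=1 [OK], height=1
  node 35: h_left=-1, h_right=-1, diff=0 [OK], height=0
  node 33: h_left=1, h_right=0, diff=1 [OK], height=2
  node 9: h_left=0, h_right=2, diff=2 [FAIL (|0-2|=2 > 1)], height=3
Node 9 violates the condition: |0 - 2| = 2 > 1.
Result: Not balanced


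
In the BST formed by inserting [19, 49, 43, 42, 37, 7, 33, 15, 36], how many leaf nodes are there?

Tree built from: [19, 49, 43, 42, 37, 7, 33, 15, 36]
Tree (level-order array): [19, 7, 49, None, 15, 43, None, None, None, 42, None, 37, None, 33, None, None, 36]
Rule: A leaf has 0 children.
Per-node child counts:
  node 19: 2 child(ren)
  node 7: 1 child(ren)
  node 15: 0 child(ren)
  node 49: 1 child(ren)
  node 43: 1 child(ren)
  node 42: 1 child(ren)
  node 37: 1 child(ren)
  node 33: 1 child(ren)
  node 36: 0 child(ren)
Matching nodes: [15, 36]
Count of leaf nodes: 2


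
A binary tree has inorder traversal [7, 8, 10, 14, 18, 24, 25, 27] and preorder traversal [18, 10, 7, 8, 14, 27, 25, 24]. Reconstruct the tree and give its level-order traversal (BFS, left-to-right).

Inorder:  [7, 8, 10, 14, 18, 24, 25, 27]
Preorder: [18, 10, 7, 8, 14, 27, 25, 24]
Algorithm: preorder visits root first, so consume preorder in order;
for each root, split the current inorder slice at that value into
left-subtree inorder and right-subtree inorder, then recurse.
Recursive splits:
  root=18; inorder splits into left=[7, 8, 10, 14], right=[24, 25, 27]
  root=10; inorder splits into left=[7, 8], right=[14]
  root=7; inorder splits into left=[], right=[8]
  root=8; inorder splits into left=[], right=[]
  root=14; inorder splits into left=[], right=[]
  root=27; inorder splits into left=[24, 25], right=[]
  root=25; inorder splits into left=[24], right=[]
  root=24; inorder splits into left=[], right=[]
Reconstructed level-order: [18, 10, 27, 7, 14, 25, 8, 24]
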